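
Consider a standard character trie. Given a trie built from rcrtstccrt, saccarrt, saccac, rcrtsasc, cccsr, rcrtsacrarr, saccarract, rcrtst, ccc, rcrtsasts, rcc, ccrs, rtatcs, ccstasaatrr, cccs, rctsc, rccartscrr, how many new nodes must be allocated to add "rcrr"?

"rcr" is already a path in the trie; the remaining "r" must be added.
Each of the 1 remaining characters creates one node.

1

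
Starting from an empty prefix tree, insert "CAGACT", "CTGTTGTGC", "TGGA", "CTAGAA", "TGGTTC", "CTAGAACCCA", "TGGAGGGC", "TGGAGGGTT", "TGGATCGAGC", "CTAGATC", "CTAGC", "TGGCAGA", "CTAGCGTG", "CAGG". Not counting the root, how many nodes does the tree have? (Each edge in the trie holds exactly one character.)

52

Trace insertions, counting only characters that open a new branch:
  "CAGACT" → 6 new (C, A, G, A, C, T)
  "CTGTTGTGC" → prefix "C" already present; 8 new (T, G, T, T, G, T, G, C)
  "TGGA" → 4 new (T, G, G, A)
  "CTAGAA" → prefix "CT" already present; 4 new (A, G, A, A)
  "TGGTTC" → prefix "TGG" already present; 3 new (T, T, C)
  "CTAGAACCCA" → prefix "CTAGAA" already present; 4 new (C, C, C, A)
  "TGGAGGGC" → prefix "TGGA" already present; 4 new (G, G, G, C)
  "TGGAGGGTT" → prefix "TGGAGGG" already present; 2 new (T, T)
  "TGGATCGAGC" → prefix "TGGA" already present; 6 new (T, C, G, A, G, C)
  "CTAGATC" → prefix "CTAGA" already present; 2 new (T, C)
  "CTAGC" → prefix "CTAG" already present; 1 new (C)
  "TGGCAGA" → prefix "TGG" already present; 4 new (C, A, G, A)
  "CTAGCGTG" → prefix "CTAGC" already present; 3 new (G, T, G)
  "CAGG" → prefix "CAG" already present; 1 new (G)
Total nodes = 6 + 8 + 4 + 4 + 3 + 4 + 4 + 2 + 6 + 2 + 1 + 4 + 3 + 1 = 52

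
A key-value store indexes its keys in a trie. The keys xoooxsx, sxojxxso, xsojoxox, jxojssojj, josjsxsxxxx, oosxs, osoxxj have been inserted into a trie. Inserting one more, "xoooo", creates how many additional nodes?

Walking "xoooo" from the root, the first 4 characters ("xooo") follow existing edges; "o" is the first miss.
New nodes needed: |"xoooo"| − 4 = 5 − 4 = 1.

1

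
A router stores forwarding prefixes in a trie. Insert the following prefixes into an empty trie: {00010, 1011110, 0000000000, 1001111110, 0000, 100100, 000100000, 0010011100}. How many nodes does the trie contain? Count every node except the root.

41

Count nodes per top-level branch (shared prefixes stored once):
  '0'-branch (0000, 0000000000, 00010, 000100000, 0010011100): 24 nodes
  '1'-branch (100100, 1001111110, 1011110): 17 nodes
Sum: 41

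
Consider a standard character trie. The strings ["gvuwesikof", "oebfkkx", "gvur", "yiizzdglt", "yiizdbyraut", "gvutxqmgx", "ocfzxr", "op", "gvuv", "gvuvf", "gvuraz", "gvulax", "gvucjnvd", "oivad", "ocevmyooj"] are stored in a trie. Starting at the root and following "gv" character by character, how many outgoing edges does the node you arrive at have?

1

Walk "gv" from the root, arriving at one node.
Characters that immediately follow "gv" among the stored strings: {u}.
That node has 1 child edge.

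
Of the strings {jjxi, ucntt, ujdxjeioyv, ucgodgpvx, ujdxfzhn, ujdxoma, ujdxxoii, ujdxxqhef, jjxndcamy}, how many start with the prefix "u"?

Traverse to the node for "u", then collect every word in that subtree.
Matches: "ucgodgpvx", "ucntt", "ujdxfzhn", "ujdxjeioyv", "ujdxoma", "ujdxxoii", "ujdxxqhef"
Count: 7

7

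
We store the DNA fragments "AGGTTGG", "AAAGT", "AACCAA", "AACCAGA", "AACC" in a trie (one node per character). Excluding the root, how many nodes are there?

Trie structure (* marks end of a word):
(root)
└─ A
   ├─ A
   │  ├─ A
   │  │  └─ G
   │  │     └─ T *
   │  └─ C
   │     └─ C *
   │        └─ A
   │           ├─ A *
   │           └─ G
   │              └─ A *
   └─ G
      └─ G
         └─ T
            └─ T
               └─ G
                  └─ G *
Counting every labelled node above: 17.

17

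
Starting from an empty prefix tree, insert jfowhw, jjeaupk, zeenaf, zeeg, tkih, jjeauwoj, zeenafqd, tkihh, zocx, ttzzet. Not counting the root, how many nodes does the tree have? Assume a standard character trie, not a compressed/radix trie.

37

Count nodes per top-level branch (shared prefixes stored once):
  'j'-branch (jfowhw, jjeaupk, jjeauwoj): 15 nodes
  't'-branch (tkih, tkihh, ttzzet): 10 nodes
  'z'-branch (zeeg, zeenaf, zeenafqd, zocx): 12 nodes
Sum: 37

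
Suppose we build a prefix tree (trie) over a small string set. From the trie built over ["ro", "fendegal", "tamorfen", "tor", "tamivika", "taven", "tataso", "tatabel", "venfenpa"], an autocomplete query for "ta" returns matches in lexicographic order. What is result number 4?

tataso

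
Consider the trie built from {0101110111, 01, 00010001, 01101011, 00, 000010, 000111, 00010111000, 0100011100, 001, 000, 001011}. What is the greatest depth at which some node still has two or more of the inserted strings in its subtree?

The deepest shared node is where two words last agree before diverging.
"00010001" and "00010111000" agree on "00010" (5 characters) before diverging; nothing deeper is shared.
Longest shared-prefix length: 5

5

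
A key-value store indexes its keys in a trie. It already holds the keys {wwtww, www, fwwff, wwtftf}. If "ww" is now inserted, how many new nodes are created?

0

Every character of "ww" already lies on an existing path (it is a prefix of some stored word).
No new nodes are needed: 0.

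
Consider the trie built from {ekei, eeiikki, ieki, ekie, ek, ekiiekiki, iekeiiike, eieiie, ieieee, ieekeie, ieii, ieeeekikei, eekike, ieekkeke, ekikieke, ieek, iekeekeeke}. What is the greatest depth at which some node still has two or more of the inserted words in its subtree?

Equivalently: take the maximum, over all pairs, of their longest common prefix length.
e.g. "ieek" and "ieekeie" share the prefix "ieek" of length 4; no pair shares a longer one.
Longest shared-prefix length: 4

4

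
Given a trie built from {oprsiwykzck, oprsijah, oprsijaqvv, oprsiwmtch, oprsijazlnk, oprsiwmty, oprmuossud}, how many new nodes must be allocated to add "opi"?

The longest prefix of "opi" already in the trie is "op" (length 2).
New nodes needed: |"opi"| − 2 = 3 − 2 = 1.

1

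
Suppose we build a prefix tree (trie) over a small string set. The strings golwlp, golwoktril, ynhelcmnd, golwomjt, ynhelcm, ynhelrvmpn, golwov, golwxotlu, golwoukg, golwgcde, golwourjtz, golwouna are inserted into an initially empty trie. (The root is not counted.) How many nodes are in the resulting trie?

48

Count nodes per top-level branch (shared prefixes stored once):
  'g'-branch (golwgcde, golwlp, golwoktril, golwomjt, golwoukg, golwouna, golwourjtz, golwov, golwxotlu): 34 nodes
  'y'-branch (ynhelcm, ynhelcmnd, ynhelrvmpn): 14 nodes
Sum: 48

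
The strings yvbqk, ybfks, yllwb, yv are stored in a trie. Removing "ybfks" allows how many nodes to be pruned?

4

A node on "ybfks"'s path can go only if nothing else ends at it or branches off below it.
The suffix "bfks" (4 nodes) is used only by "ybfks"; the node for "y" still has the child "v", so pruning stops there.
Nodes removed: 4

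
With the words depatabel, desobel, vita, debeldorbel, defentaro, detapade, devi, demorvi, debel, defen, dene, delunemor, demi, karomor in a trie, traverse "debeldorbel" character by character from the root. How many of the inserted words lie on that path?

Check each prefix of "debeldorbel" against the stored set — each match is an end-marker on the path.
Prefixes of the query that are stored words: "debel", "debeldorbel"
Count: 2

2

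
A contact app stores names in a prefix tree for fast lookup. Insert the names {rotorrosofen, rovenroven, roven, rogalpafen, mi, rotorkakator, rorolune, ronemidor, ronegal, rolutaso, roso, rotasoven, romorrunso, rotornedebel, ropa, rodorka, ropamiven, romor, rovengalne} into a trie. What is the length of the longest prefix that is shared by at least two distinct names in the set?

The deepest shared node is where two words last agree before diverging.
e.g. "romor" and "romorrunso" share the prefix "romor" of length 5; no pair shares a longer one.
Longest shared-prefix length: 5

5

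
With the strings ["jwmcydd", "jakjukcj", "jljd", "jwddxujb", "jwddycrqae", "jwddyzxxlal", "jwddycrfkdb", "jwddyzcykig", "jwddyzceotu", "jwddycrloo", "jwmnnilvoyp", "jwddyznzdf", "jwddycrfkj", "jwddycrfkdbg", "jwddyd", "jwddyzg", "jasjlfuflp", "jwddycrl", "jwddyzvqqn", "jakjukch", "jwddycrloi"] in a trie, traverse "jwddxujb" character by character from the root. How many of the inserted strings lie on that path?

1

Traverse "jwddxujb" character by character; count nodes along the way that are marked as word ends.
Prefixes of the query that are stored words: "jwddxujb"
Count: 1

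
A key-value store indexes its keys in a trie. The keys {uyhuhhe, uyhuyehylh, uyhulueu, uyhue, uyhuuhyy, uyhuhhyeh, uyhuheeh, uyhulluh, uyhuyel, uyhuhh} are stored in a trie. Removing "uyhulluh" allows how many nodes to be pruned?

Walk "uyhulluh" from the leaf back toward the root, removing each node that no remaining word uses.
The suffix "luh" (3 nodes) is used only by "uyhulluh"; the node for "uyhul" still has the child "u", so pruning stops there.
Nodes removed: 3

3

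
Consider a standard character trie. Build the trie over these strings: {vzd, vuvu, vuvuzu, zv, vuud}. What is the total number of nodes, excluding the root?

Trace insertions, counting only characters that open a new branch:
  "vzd" → 3 new (v, z, d)
  "vuvu" → prefix "v" already present; 3 new (u, v, u)
  "vuvuzu" → prefix "vuvu" already present; 2 new (z, u)
  "zv" → 2 new (z, v)
  "vuud" → prefix "vu" already present; 2 new (u, d)
Total nodes = 3 + 3 + 2 + 2 + 2 = 12

12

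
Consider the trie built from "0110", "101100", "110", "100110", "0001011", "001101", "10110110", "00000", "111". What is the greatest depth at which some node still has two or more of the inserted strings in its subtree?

The deepest shared node is where two words last agree before diverging.
"101100" and "10110110" agree on "10110" (5 characters) before diverging; nothing deeper is shared.
Longest shared-prefix length: 5

5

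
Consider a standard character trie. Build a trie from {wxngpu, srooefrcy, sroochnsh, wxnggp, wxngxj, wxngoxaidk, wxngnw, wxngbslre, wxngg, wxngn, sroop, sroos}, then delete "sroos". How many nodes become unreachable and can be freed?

1

A node on "sroos"'s path can go only if nothing else ends at it or branches off below it.
The suffix "s" (1 node) is used only by "sroos"; the node for "sroo" still has the child "e", so pruning stops there.
Nodes removed: 1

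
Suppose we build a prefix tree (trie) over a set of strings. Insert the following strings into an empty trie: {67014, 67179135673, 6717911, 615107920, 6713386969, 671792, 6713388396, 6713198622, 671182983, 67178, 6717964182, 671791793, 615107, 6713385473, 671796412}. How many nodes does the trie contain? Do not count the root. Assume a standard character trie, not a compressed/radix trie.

61

Trace insertions, counting only characters that open a new branch:
  "67014" → 5 new (6, 7, 0, 1, 4)
  "67179135673" → prefix "67" already present; 9 new (1, 7, 9, 1, 3, 5, 6, 7, 3)
  "6717911" → prefix "671791" already present; 1 new (1)
  "615107920" → prefix "6" already present; 8 new (1, 5, 1, 0, 7, 9, 2, 0)
  "6713386969" → prefix "671" already present; 7 new (3, 3, 8, 6, 9, 6, 9)
  "671792" → prefix "67179" already present; 1 new (2)
  "6713388396" → prefix "671338" already present; 4 new (8, 3, 9, 6)
  "6713198622" → prefix "6713" already present; 6 new (1, 9, 8, 6, 2, 2)
  "671182983" → prefix "671" already present; 6 new (1, 8, 2, 9, 8, 3)
  "67178" → prefix "6717" already present; 1 new (8)
  "6717964182" → prefix "67179" already present; 5 new (6, 4, 1, 8, 2)
  "671791793" → prefix "671791" already present; 3 new (7, 9, 3)
  "615107" → prefix "615107" already present; 0 new (none)
  "6713385473" → prefix "671338" already present; 4 new (5, 4, 7, 3)
  "671796412" → prefix "67179641" already present; 1 new (2)
Total nodes = 5 + 9 + 1 + 8 + 7 + 1 + 4 + 6 + 6 + 1 + 5 + 3 + 0 + 4 + 1 = 61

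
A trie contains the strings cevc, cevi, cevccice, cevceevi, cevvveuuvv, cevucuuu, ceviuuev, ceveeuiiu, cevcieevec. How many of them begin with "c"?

Traverse to the node for "c", then collect every word in that subtree.
Words under "c": cevc, cevccice, cevceevi, cevcieevec, ceveeuiiu, cevi, ceviuuev, cevucuuu, cevvveuuvv
Count: 9

9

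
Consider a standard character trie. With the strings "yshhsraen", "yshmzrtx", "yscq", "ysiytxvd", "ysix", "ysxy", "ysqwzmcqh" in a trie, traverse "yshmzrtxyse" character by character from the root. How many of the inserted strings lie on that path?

Check each prefix of "yshmzrtxyse" against the stored set — each match is an end-marker on the path.
Prefixes of the query that are stored words: "yshmzrtx"
Count: 1

1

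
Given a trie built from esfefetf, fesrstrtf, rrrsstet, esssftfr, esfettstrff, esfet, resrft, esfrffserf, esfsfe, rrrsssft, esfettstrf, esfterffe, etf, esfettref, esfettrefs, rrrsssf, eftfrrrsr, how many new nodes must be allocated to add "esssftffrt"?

"esssftf" is already a path in the trie; the remaining "frt" must be added.
Each of the 3 remaining characters creates one node.

3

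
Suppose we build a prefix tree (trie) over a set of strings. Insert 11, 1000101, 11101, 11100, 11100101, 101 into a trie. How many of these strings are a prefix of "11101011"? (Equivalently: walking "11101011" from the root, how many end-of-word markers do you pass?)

Check each prefix of "11101011" against the stored set — each match is an end-marker on the path.
Prefixes of the query that are stored words: "11", "11101"
Count: 2

2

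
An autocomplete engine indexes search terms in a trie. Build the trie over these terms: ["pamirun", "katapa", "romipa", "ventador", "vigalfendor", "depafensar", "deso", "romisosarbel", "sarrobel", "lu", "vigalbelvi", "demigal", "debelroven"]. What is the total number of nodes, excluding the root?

85

Count nodes per top-level branch (shared prefixes stored once):
  'd'-branch (debelroven, demigal, depafensar, deso): 25 nodes
  'k'-branch (katapa): 6 nodes
  'l'-branch (lu): 2 nodes
  'p'-branch (pamirun): 7 nodes
  'r'-branch (romipa, romisosarbel): 14 nodes
  's'-branch (sarrobel): 8 nodes
  'v'-branch (ventador, vigalbelvi, vigalfendor): 23 nodes
Sum: 85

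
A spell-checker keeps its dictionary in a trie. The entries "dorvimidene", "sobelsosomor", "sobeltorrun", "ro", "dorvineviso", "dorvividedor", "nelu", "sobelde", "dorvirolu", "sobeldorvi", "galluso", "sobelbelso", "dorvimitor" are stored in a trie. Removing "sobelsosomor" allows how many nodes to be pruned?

7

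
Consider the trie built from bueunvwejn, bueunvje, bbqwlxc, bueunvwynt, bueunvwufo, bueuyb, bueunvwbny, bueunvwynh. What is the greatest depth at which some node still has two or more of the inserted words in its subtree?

9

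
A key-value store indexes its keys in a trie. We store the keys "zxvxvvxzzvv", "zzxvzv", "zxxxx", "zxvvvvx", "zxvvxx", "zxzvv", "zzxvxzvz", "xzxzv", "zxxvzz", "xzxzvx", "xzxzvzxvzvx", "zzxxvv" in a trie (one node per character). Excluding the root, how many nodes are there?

Count nodes per top-level branch (shared prefixes stored once):
  'x'-branch (xzxzv, xzxzvx, xzxzvzxvzvx): 12 nodes
  'z'-branch (zxvvvvx, zxvvxx, zxvxvvxzzvv, zxxvzz, zxxxx, zxzvv, zzxvxzvz, zzxvzv, zzxxvv): 38 nodes
Sum: 50

50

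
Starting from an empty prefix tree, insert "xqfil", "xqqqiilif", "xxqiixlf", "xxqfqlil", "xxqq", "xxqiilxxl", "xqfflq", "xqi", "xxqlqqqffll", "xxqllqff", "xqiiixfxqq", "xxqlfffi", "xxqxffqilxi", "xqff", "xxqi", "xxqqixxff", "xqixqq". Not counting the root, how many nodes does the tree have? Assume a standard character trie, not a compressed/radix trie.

72

Insert word by word; a character creates a node only if that edge doesn't already exist:
  "xqfil" → 5 new (x, q, f, i, l)
  "xqqqiilif" → prefix "xq" already present; 7 new (q, q, i, i, l, i, f)
  "xxqiixlf" → prefix "x" already present; 7 new (x, q, i, i, x, l, f)
  "xxqfqlil" → prefix "xxq" already present; 5 new (f, q, l, i, l)
  "xxqq" → prefix "xxq" already present; 1 new (q)
  "xxqiilxxl" → prefix "xxqii" already present; 4 new (l, x, x, l)
  "xqfflq" → prefix "xqf" already present; 3 new (f, l, q)
  "xqi" → prefix "xq" already present; 1 new (i)
  "xxqlqqqffll" → prefix "xxq" already present; 8 new (l, q, q, q, f, f, l, l)
  "xxqllqff" → prefix "xxql" already present; 4 new (l, q, f, f)
  "xqiiixfxqq" → prefix "xqi" already present; 7 new (i, i, x, f, x, q, q)
  "xxqlfffi" → prefix "xxql" already present; 4 new (f, f, f, i)
  "xxqxffqilxi" → prefix "xxq" already present; 8 new (x, f, f, q, i, l, x, i)
  "xqff" → prefix "xqff" already present; 0 new (none)
  "xxqi" → prefix "xxqi" already present; 0 new (none)
  "xxqqixxff" → prefix "xxqq" already present; 5 new (i, x, x, f, f)
  "xqixqq" → prefix "xqi" already present; 3 new (x, q, q)
Total nodes = 5 + 7 + 7 + 5 + 1 + 4 + 3 + 1 + 8 + 4 + 7 + 4 + 8 + 0 + 0 + 5 + 3 = 72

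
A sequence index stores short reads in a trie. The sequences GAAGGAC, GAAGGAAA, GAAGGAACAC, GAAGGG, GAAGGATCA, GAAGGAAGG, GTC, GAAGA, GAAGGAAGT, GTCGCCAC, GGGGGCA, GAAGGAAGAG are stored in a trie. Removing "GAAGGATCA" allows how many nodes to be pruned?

3

After clearing the end-marker at "GAAGGATCA", prune upward until reaching a node still needed by another word.
The suffix "TCA" (3 nodes) is used only by "GAAGGATCA"; the node for "GAAGGA" still has the child "C", so pruning stops there.
Nodes removed: 3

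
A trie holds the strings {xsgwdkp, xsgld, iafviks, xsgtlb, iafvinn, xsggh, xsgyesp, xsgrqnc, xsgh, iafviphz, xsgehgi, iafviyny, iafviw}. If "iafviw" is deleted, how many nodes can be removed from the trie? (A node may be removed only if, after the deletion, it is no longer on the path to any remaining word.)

1

After clearing the end-marker at "iafviw", prune upward until reaching a node still needed by another word.
The suffix "w" (1 node) is used only by "iafviw"; the node for "iafvi" still has the child "k", so pruning stops there.
Nodes removed: 1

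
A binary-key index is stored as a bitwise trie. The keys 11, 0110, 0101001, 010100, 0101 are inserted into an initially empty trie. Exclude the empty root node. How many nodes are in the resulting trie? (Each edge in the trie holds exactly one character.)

Trace insertions, counting only characters that open a new branch:
  "11" → 2 new (1, 1)
  "0110" → 4 new (0, 1, 1, 0)
  "0101001" → prefix "01" already present; 5 new (0, 1, 0, 0, 1)
  "010100" → prefix "010100" already present; 0 new (none)
  "0101" → prefix "0101" already present; 0 new (none)
Total nodes = 2 + 4 + 5 + 0 + 0 = 11

11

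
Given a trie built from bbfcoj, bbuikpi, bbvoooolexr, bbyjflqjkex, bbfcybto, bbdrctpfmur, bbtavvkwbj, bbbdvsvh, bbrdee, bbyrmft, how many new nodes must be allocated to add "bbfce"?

1

The longest prefix of "bbfce" already in the trie is "bbfc" (length 4).
New nodes needed: |"bbfce"| − 4 = 5 − 4 = 1.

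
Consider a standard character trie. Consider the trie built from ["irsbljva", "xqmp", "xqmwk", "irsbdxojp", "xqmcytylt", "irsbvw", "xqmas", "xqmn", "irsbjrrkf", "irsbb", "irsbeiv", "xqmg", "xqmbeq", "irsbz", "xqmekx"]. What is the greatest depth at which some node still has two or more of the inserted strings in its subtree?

4

Look for the deepest trie node that still has at least two words in its subtree.
e.g. "irsbb" and "irsbdxojp" share the prefix "irsb" of length 4; no pair shares a longer one.
Longest shared-prefix length: 4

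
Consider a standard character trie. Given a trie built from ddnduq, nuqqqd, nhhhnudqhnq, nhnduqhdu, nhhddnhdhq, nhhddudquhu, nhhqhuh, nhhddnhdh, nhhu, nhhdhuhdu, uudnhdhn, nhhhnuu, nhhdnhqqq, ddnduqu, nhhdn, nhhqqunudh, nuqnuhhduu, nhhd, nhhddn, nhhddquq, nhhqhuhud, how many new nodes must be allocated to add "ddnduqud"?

The longest prefix of "ddnduqud" already in the trie is "ddnduqu" (length 7).
So 8 − 7 = 1 new nodes.

1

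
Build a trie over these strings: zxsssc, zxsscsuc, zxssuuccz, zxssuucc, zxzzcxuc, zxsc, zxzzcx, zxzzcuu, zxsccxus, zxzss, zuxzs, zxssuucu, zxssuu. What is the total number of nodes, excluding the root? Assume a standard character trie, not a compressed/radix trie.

35

For each word, the new-node count is its length minus the longest prefix already in the trie:
  "zxsssc" → 6 new (z, x, s, s, s, c)
  "zxsscsuc" → prefix "zxss" already present; 4 new (c, s, u, c)
  "zxssuuccz" → prefix "zxss" already present; 5 new (u, u, c, c, z)
  "zxssuucc" → prefix "zxssuucc" already present; 0 new (none)
  "zxzzcxuc" → prefix "zx" already present; 6 new (z, z, c, x, u, c)
  "zxsc" → prefix "zxs" already present; 1 new (c)
  "zxzzcx" → prefix "zxzzcx" already present; 0 new (none)
  "zxzzcuu" → prefix "zxzzc" already present; 2 new (u, u)
  "zxsccxus" → prefix "zxsc" already present; 4 new (c, x, u, s)
  "zxzss" → prefix "zxz" already present; 2 new (s, s)
  "zuxzs" → prefix "z" already present; 4 new (u, x, z, s)
  "zxssuucu" → prefix "zxssuuc" already present; 1 new (u)
  "zxssuu" → prefix "zxssuu" already present; 0 new (none)
Total nodes = 6 + 4 + 5 + 0 + 6 + 1 + 0 + 2 + 4 + 2 + 4 + 1 + 0 = 35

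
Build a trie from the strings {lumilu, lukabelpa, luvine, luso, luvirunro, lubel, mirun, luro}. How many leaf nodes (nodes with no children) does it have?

8

A leaf is a node with no children — equivalently, the end of a word that is not a proper prefix of any other stored word.
Those words: "lubel", "lukabelpa", "lumilu", "luro", "luso", "luvine", "luvirunro", "mirun"
Leaf count: 8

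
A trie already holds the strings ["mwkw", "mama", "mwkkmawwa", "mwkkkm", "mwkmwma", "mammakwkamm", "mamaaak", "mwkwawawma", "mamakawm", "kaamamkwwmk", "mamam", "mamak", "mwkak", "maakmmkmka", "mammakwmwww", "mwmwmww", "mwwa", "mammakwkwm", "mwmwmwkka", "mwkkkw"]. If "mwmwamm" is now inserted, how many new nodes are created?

Walking "mwmwamm" from the root, the first 4 characters ("mwmw") follow existing edges; "a" is the first miss.
Each of the 3 remaining characters creates one node.

3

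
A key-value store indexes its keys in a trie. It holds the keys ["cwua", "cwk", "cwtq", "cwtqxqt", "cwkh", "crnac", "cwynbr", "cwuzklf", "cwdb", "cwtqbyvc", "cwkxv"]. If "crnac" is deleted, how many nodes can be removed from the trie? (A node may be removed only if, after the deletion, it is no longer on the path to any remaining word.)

A node on "crnac"'s path can go only if nothing else ends at it or branches off below it.
The suffix "rnac" (4 nodes) is used only by "crnac"; the node for "c" still has the child "w", so pruning stops there.
Nodes removed: 4

4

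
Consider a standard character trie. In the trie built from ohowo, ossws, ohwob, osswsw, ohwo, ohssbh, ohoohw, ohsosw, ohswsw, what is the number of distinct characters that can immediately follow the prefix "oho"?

2

The children of the "oho" node are the distinct next characters among strings starting with "oho".
Distinct next characters after "oho": o, w.
That node has 2 child edges.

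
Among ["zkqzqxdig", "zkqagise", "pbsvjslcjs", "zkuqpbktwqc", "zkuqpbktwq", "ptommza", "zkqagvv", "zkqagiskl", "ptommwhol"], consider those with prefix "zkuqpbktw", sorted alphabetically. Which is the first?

zkuqpbktwq

DFS of the "zkuqpbktw" subtree visits, in order: "zkuqpbktwq", "zkuqpbktwqc"
The 1st is zkuqpbktwq.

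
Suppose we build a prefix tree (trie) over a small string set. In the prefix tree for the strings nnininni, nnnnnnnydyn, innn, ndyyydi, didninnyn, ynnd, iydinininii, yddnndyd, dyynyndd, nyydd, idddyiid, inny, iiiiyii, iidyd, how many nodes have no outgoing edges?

14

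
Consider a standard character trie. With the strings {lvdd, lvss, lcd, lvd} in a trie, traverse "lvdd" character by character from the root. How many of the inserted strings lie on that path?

2

Traverse "lvdd" character by character; count nodes along the way that are marked as word ends.
Prefixes of the query that are stored words: "lvd", "lvdd"
Count: 2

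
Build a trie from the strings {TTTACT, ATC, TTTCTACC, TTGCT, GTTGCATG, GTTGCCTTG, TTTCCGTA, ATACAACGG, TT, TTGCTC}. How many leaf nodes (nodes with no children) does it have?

8

A leaf is a node with no children — equivalently, the end of a word that is not a proper prefix of any other stored word.
Those words: "ATACAACGG", "ATC", "GTTGCATG", "GTTGCCTTG", "TTGCTC", "TTTACT", "TTTCCGTA", "TTTCTACC"
Leaf count: 8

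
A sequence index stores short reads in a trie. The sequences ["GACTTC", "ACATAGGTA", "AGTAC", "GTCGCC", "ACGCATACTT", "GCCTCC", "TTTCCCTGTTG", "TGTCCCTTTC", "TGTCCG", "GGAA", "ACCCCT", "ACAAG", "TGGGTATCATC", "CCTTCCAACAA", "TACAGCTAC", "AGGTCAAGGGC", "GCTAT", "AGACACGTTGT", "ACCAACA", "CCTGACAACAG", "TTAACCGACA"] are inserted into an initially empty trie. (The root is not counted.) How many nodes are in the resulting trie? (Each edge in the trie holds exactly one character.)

136

Trace insertions, counting only characters that open a new branch:
  "GACTTC" → 6 new (G, A, C, T, T, C)
  "ACATAGGTA" → 9 new (A, C, A, T, A, G, G, T, A)
  "AGTAC" → prefix "A" already present; 4 new (G, T, A, C)
  "GTCGCC" → prefix "G" already present; 5 new (T, C, G, C, C)
  "ACGCATACTT" → prefix "AC" already present; 8 new (G, C, A, T, A, C, T, T)
  "GCCTCC" → prefix "G" already present; 5 new (C, C, T, C, C)
  "TTTCCCTGTTG" → 11 new (T, T, T, C, C, C, T, G, T, T, G)
  "TGTCCCTTTC" → prefix "T" already present; 9 new (G, T, C, C, C, T, T, T, C)
  "TGTCCG" → prefix "TGTCC" already present; 1 new (G)
  "GGAA" → prefix "G" already present; 3 new (G, A, A)
  "ACCCCT" → prefix "AC" already present; 4 new (C, C, C, T)
  "ACAAG" → prefix "ACA" already present; 2 new (A, G)
  "TGGGTATCATC" → prefix "TG" already present; 9 new (G, G, T, A, T, C, A, T, C)
  "CCTTCCAACAA" → 11 new (C, C, T, T, C, C, A, A, C, A, A)
  "TACAGCTAC" → prefix "T" already present; 8 new (A, C, A, G, C, T, A, C)
  "AGGTCAAGGGC" → prefix "AG" already present; 9 new (G, T, C, A, A, G, G, G, C)
  "GCTAT" → prefix "GC" already present; 3 new (T, A, T)
  "AGACACGTTGT" → prefix "AG" already present; 9 new (A, C, A, C, G, T, T, G, T)
  "ACCAACA" → prefix "ACC" already present; 4 new (A, A, C, A)
  "CCTGACAACAG" → prefix "CCT" already present; 8 new (G, A, C, A, A, C, A, G)
  "TTAACCGACA" → prefix "TT" already present; 8 new (A, A, C, C, G, A, C, A)
Total nodes = 6 + 9 + 4 + 5 + 8 + 5 + 11 + 9 + 1 + 3 + 4 + 2 + 9 + 11 + 8 + 9 + 3 + 9 + 4 + 8 + 8 = 136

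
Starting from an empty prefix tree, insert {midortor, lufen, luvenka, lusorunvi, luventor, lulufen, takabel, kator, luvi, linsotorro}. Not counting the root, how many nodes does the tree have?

Trace insertions, counting only characters that open a new branch:
  "midortor" → 8 new (m, i, d, o, r, t, o, r)
  "lufen" → 5 new (l, u, f, e, n)
  "luvenka" → prefix "lu" already present; 5 new (v, e, n, k, a)
  "lusorunvi" → prefix "lu" already present; 7 new (s, o, r, u, n, v, i)
  "luventor" → prefix "luven" already present; 3 new (t, o, r)
  "lulufen" → prefix "lu" already present; 5 new (l, u, f, e, n)
  "takabel" → 7 new (t, a, k, a, b, e, l)
  "kator" → 5 new (k, a, t, o, r)
  "luvi" → prefix "luv" already present; 1 new (i)
  "linsotorro" → prefix "l" already present; 9 new (i, n, s, o, t, o, r, r, o)
Total nodes = 8 + 5 + 5 + 7 + 3 + 5 + 7 + 5 + 1 + 9 = 55

55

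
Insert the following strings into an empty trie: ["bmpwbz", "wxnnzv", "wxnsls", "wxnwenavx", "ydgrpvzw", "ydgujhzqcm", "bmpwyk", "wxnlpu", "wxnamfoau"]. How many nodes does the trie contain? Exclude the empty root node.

Trace insertions, counting only characters that open a new branch:
  "bmpwbz" → 6 new (b, m, p, w, b, z)
  "wxnnzv" → 6 new (w, x, n, n, z, v)
  "wxnsls" → prefix "wxn" already present; 3 new (s, l, s)
  "wxnwenavx" → prefix "wxn" already present; 6 new (w, e, n, a, v, x)
  "ydgrpvzw" → 8 new (y, d, g, r, p, v, z, w)
  "ydgujhzqcm" → prefix "ydg" already present; 7 new (u, j, h, z, q, c, m)
  "bmpwyk" → prefix "bmpw" already present; 2 new (y, k)
  "wxnlpu" → prefix "wxn" already present; 3 new (l, p, u)
  "wxnamfoau" → prefix "wxn" already present; 6 new (a, m, f, o, a, u)
Total nodes = 6 + 6 + 3 + 6 + 8 + 7 + 2 + 3 + 6 = 47

47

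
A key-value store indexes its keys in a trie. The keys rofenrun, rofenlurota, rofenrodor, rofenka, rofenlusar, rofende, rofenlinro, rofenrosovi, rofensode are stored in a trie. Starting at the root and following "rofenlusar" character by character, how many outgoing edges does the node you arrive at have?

0

Follow the path "rofenlusar" to its node, then look at its outgoing edges.
No stored string extends past "rofenlusar".
That node has 0 child edges.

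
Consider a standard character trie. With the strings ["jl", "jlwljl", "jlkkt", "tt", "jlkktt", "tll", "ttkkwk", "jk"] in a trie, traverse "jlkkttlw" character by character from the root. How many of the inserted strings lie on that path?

Walk "jlkkttlw" from the root; an end-of-word marker is hit whenever a stored word is a prefix of "jlkkttlw".
Prefixes of the query that are stored words: "jl", "jlkkt", "jlkktt"
Count: 3

3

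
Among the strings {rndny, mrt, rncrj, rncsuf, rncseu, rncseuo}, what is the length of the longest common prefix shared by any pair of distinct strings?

6

Equivalently: take the maximum, over all pairs, of their longest common prefix length.
e.g. "rncseu" and "rncseuo" share the prefix "rncseu" of length 6; no pair shares a longer one.
Longest shared-prefix length: 6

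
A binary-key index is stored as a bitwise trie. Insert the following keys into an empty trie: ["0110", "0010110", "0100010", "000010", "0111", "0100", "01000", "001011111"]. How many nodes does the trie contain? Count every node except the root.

Trie structure (* marks end of a word):
(root)
└─ 0
   ├─ 0
   │  ├─ 0
   │  │  └─ 0
   │  │     └─ 1
   │  │        └─ 0 *
   │  └─ 1
   │     └─ 0
   │        └─ 1
   │           └─ 1
   │              ├─ 0 *
   │              └─ 1
   │                 └─ 1
   │                    └─ 1 *
   └─ 1
      ├─ 0
      │  └─ 0 *
      │     └─ 0 *
      │        └─ 1
      │           └─ 0 *
      └─ 1
         ├─ 0 *
         └─ 1 *
Counting every labelled node above: 23.

23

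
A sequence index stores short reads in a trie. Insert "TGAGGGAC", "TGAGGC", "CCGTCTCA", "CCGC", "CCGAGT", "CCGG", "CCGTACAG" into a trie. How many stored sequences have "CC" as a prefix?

Traverse to the node for "CC", then collect every word in that subtree.
Words under "CC": CCGAGT, CCGC, CCGG, CCGTACAG, CCGTCTCA
Count: 5

5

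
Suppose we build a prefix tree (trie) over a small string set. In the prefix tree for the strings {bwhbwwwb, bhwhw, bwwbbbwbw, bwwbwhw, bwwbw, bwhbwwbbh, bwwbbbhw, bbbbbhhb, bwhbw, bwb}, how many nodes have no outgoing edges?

Leaves are exactly the stored words that no other stored word extends.
Those words: "bbbbbhhb", "bhwhw", "bwb", "bwhbwwbbh", "bwhbwwwb", "bwwbbbhw", "bwwbbbwbw", "bwwbwhw"
Leaf count: 8

8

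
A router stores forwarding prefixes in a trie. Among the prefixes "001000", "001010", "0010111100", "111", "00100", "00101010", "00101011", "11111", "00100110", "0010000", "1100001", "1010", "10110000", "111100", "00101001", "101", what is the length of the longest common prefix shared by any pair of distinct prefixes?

The deepest shared node is where two words last agree before diverging.
e.g. "00101010" and "00101011" share the prefix "0010101" of length 7; no pair shares a longer one.
Longest shared-prefix length: 7

7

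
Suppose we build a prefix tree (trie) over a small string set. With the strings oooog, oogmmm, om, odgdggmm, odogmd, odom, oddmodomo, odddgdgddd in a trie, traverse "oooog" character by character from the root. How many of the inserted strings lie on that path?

1

Walk "oooog" from the root; an end-of-word marker is hit whenever a stored word is a prefix of "oooog".
Prefixes of the query that are stored words: "oooog"
Count: 1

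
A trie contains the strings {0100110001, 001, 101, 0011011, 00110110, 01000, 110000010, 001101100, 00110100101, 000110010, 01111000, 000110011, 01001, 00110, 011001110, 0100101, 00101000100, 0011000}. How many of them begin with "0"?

16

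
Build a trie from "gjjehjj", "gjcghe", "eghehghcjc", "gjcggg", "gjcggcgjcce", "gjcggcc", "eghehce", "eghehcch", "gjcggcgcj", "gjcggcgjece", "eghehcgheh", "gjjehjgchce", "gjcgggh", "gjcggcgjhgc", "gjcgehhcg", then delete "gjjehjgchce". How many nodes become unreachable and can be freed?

5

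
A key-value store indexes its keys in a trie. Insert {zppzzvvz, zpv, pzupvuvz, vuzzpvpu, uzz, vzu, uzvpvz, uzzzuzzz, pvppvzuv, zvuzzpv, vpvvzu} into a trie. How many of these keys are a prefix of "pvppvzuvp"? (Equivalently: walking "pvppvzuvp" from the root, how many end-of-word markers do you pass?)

Check each prefix of "pvppvzuvp" against the stored set — each match is an end-marker on the path.
Prefixes of the query that are stored words: "pvppvzuv"
Count: 1

1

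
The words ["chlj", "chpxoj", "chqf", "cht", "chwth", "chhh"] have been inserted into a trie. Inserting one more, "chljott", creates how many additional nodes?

The longest prefix of "chljott" already in the trie is "chlj" (length 4).
New nodes needed: |"chljott"| − 4 = 7 − 4 = 3.

3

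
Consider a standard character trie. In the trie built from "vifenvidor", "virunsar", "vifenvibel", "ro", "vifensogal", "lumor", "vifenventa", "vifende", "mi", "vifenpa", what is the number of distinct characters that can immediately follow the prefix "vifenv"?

2

The children of the "vifenv" node are the distinct next characters among strings starting with "vifenv".
Characters that immediately follow "vifenv" among the stored strings: {e, i}.
That node has 2 child edges.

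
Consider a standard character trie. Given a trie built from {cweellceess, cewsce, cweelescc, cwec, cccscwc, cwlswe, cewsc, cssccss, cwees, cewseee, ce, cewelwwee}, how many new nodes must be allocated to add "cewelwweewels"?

4

The longest prefix of "cewelwweewels" already in the trie is "cewelwwee" (length 9).
So 13 − 9 = 4 new nodes.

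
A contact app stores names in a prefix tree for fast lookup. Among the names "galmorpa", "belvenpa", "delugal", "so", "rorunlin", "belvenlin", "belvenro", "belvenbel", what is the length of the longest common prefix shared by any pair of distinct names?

6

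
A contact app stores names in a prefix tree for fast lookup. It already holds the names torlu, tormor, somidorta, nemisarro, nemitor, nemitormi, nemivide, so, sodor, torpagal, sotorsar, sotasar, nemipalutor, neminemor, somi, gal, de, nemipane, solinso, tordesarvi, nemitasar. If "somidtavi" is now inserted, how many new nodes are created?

The longest prefix of "somidtavi" already in the trie is "somid" (length 5).
Each of the 4 remaining characters creates one node.

4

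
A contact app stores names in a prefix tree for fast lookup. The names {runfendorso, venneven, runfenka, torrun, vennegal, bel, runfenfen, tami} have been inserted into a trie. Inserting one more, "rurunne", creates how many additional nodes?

5

"ru" is already a path in the trie; the remaining "runne" must be added.
Each of the 5 remaining characters creates one node.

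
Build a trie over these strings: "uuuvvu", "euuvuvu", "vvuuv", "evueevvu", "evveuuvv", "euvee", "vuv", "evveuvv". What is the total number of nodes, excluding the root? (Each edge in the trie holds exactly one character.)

Trie structure (* marks end of a word):
(root)
├─ e
│  ├─ u
│  │  ├─ u
│  │  │  └─ v
│  │  │     └─ u
│  │  │        └─ v
│  │  │           └─ u *
│  │  └─ v
│  │     └─ e
│  │        └─ e *
│  └─ v
│     ├─ u
│     │  └─ e
│     │     └─ e
│     │        └─ v
│     │           └─ v
│     │              └─ u *
│     └─ v
│        └─ e
│           └─ u
│              ├─ u
│              │  └─ v
│              │     └─ v *
│              └─ v
│                 └─ v *
├─ u
│  └─ u
│     └─ u
│        └─ v
│           └─ v
│              └─ u *
└─ v
   ├─ u
   │  └─ v *
   └─ v
      └─ u
         └─ u
            └─ v *
Counting every labelled node above: 38.

38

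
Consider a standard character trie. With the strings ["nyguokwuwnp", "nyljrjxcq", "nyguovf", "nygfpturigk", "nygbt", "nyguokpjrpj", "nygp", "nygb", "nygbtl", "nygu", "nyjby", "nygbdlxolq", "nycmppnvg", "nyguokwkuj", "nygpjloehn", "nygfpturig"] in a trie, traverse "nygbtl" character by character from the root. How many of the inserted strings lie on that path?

Check each prefix of "nygbtl" against the stored set — each match is an end-marker on the path.
Prefixes of the query that are stored words: "nygb", "nygbt", "nygbtl"
Count: 3

3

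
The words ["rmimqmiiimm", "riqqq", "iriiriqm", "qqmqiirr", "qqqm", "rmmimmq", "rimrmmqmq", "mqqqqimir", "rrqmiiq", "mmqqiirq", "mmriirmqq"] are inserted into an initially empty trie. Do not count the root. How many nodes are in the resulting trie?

74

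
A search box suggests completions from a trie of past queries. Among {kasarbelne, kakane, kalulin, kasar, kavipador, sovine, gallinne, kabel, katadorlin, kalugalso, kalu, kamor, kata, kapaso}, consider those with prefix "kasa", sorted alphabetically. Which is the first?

Filter for "kasa…" and sort: "kasar", "kasarbelne"
Position 1: kasar

kasar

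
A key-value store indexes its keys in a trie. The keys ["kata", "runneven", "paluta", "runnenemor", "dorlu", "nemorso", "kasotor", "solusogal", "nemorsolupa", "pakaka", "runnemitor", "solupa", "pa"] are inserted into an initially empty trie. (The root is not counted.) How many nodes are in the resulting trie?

Trace insertions, counting only characters that open a new branch:
  "kata" → 4 new (k, a, t, a)
  "runneven" → 8 new (r, u, n, n, e, v, e, n)
  "paluta" → 6 new (p, a, l, u, t, a)
  "runnenemor" → prefix "runne" already present; 5 new (n, e, m, o, r)
  "dorlu" → 5 new (d, o, r, l, u)
  "nemorso" → 7 new (n, e, m, o, r, s, o)
  "kasotor" → prefix "ka" already present; 5 new (s, o, t, o, r)
  "solusogal" → 9 new (s, o, l, u, s, o, g, a, l)
  "nemorsolupa" → prefix "nemorso" already present; 4 new (l, u, p, a)
  "pakaka" → prefix "pa" already present; 4 new (k, a, k, a)
  "runnemitor" → prefix "runne" already present; 5 new (m, i, t, o, r)
  "solupa" → prefix "solu" already present; 2 new (p, a)
  "pa" → prefix "pa" already present; 0 new (none)
Total nodes = 4 + 8 + 6 + 5 + 5 + 7 + 5 + 9 + 4 + 4 + 5 + 2 + 0 = 64

64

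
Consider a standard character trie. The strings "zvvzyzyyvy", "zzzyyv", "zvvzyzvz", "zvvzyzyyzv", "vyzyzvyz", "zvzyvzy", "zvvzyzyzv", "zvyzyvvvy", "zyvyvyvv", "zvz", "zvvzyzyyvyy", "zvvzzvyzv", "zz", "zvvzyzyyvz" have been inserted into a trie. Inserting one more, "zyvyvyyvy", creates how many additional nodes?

3

The longest prefix of "zyvyvyyvy" already in the trie is "zyvyvy" (length 6).
Each of the 3 remaining characters creates one node.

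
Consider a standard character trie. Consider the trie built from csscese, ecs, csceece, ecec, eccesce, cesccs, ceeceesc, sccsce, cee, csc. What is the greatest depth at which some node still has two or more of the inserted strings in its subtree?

Look for the deepest trie node that still has at least two words in its subtree.
"cee" and "ceeceesc" agree on "cee" (3 characters) before diverging; nothing deeper is shared.
Longest shared-prefix length: 3

3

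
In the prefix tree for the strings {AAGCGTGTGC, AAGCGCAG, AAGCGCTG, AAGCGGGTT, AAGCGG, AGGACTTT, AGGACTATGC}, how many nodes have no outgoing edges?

A leaf is a node with no children — equivalently, the end of a word that is not a proper prefix of any other stored word.
Those words: "AAGCGCAG", "AAGCGCTG", "AAGCGGGTT", "AAGCGTGTGC", "AGGACTATGC", "AGGACTTT"
Leaf count: 6

6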